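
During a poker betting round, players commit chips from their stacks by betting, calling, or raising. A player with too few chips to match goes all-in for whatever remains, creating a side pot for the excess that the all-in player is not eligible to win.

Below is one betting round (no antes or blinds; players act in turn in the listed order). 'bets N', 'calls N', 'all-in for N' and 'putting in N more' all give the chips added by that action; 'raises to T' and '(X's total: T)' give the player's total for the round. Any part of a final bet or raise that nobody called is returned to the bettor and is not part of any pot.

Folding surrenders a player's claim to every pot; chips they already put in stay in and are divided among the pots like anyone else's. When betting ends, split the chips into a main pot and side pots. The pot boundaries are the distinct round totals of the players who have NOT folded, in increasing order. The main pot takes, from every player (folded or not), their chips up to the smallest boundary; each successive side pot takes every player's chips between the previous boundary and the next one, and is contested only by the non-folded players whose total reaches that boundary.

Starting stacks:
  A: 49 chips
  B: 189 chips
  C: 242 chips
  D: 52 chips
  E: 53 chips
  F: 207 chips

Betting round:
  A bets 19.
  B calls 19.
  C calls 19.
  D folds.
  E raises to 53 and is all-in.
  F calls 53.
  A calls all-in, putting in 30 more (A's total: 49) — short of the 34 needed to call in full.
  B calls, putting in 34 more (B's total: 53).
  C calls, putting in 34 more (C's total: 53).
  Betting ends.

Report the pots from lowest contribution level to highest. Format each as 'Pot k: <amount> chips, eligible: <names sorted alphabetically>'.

Pot 1: 245 chips, eligible: A, B, C, E, F
Pot 2: 16 chips, eligible: B, C, E, F

Derivation:
Contributions: A=49, B=53, C=53, E=53, F=53
Folded: D
Pot levels (distinct totals of non-folded players): 49, 53
Layer 1-49: 49 each from A, B, C, E, F = 49*5 = 245 chips; eligible A, B, C, E, F
Layer 50-53: 4 each from B, C, E, F = 4*4 = 16 chips; eligible B, C, E, F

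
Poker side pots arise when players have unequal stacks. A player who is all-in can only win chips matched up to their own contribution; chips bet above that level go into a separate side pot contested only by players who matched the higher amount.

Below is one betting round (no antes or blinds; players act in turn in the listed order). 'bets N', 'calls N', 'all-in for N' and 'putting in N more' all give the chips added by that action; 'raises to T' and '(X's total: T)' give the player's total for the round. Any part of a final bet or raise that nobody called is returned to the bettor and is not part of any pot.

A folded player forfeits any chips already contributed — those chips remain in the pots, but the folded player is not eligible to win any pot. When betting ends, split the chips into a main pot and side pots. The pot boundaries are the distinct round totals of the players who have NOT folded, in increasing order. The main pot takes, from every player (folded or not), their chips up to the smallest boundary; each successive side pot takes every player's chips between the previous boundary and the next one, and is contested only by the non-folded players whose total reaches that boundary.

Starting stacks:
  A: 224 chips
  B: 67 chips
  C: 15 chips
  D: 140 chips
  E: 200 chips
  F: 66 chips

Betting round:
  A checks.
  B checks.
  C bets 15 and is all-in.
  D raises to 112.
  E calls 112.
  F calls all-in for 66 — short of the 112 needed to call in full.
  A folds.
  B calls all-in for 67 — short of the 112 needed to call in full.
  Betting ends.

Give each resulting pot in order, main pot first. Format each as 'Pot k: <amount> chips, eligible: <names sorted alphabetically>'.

Pot 1: 75 chips, eligible: B, C, D, E, F
Pot 2: 204 chips, eligible: B, D, E, F
Pot 3: 3 chips, eligible: B, D, E
Pot 4: 90 chips, eligible: D, E

Derivation:
Contributions: B=67, C=15, D=112, E=112, F=66
Folded: A
Pot levels (distinct totals of non-folded players): 15, 66, 67, 112
Layer 1-15: 15 each from B, C, D, E, F = 15*5 = 75 chips; eligible B, C, D, E, F
Layer 16-66: 51 each from B, D, E, F = 51*4 = 204 chips; eligible B, D, E, F
Layer 67-67: 1 each from B, D, E = 1*3 = 3 chips; eligible B, D, E
Layer 68-112: 45 each from D, E = 45*2 = 90 chips; eligible D, E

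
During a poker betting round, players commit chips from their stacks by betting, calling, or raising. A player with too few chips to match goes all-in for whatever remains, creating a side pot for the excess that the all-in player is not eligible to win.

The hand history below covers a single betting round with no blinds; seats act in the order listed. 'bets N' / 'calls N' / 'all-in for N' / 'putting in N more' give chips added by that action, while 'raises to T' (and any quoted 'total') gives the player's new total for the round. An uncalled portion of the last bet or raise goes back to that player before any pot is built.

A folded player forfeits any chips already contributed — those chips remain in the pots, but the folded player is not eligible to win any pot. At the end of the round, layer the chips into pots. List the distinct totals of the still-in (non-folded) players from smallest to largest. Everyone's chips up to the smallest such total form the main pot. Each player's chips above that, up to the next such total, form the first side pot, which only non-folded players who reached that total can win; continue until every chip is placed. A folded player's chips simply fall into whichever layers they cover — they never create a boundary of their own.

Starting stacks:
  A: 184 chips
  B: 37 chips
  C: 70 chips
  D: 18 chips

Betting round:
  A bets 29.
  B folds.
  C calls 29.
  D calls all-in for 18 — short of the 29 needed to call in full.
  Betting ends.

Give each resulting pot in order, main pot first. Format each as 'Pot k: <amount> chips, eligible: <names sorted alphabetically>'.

Pot 1: 54 chips, eligible: A, C, D
Pot 2: 22 chips, eligible: A, C

Derivation:
Contributions: A=29, C=29, D=18
Folded: B
Pot levels (distinct totals of non-folded players): 18, 29
Layer 1-18: 18 each from A, C, D = 18*3 = 54 chips; eligible A, C, D
Layer 19-29: 11 each from A, C = 11*2 = 22 chips; eligible A, C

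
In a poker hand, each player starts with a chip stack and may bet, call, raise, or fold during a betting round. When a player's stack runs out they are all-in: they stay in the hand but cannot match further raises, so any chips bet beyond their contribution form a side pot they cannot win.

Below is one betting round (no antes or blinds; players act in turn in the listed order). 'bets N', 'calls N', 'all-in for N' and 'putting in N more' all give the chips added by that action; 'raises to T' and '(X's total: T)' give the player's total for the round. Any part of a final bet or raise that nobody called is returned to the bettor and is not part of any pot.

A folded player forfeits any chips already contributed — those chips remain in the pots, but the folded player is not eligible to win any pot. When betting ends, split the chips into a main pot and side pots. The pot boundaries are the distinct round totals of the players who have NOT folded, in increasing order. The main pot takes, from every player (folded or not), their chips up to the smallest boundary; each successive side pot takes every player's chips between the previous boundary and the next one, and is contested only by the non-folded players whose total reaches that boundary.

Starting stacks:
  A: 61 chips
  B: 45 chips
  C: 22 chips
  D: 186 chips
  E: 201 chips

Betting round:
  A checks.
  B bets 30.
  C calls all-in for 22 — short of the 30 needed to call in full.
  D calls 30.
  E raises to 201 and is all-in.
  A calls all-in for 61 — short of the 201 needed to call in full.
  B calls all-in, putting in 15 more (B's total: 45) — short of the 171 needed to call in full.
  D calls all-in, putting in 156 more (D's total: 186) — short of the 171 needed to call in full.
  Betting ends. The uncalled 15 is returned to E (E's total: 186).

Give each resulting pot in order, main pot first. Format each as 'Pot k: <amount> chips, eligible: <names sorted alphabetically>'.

Contributions (after 15 returned to E): A=61, B=45, C=22, D=186, E=186
Pot levels (distinct totals of non-folded players): 22, 45, 61, 186
Layer 1-22: 22 each from A, B, C, D, E = 22*5 = 110 chips; eligible A, B, C, D, E
Layer 23-45: 23 each from A, B, D, E = 23*4 = 92 chips; eligible A, B, D, E
Layer 46-61: 16 each from A, D, E = 16*3 = 48 chips; eligible A, D, E
Layer 62-186: 125 each from D, E = 125*2 = 250 chips; eligible D, E

Pot 1: 110 chips, eligible: A, B, C, D, E
Pot 2: 92 chips, eligible: A, B, D, E
Pot 3: 48 chips, eligible: A, D, E
Pot 4: 250 chips, eligible: D, E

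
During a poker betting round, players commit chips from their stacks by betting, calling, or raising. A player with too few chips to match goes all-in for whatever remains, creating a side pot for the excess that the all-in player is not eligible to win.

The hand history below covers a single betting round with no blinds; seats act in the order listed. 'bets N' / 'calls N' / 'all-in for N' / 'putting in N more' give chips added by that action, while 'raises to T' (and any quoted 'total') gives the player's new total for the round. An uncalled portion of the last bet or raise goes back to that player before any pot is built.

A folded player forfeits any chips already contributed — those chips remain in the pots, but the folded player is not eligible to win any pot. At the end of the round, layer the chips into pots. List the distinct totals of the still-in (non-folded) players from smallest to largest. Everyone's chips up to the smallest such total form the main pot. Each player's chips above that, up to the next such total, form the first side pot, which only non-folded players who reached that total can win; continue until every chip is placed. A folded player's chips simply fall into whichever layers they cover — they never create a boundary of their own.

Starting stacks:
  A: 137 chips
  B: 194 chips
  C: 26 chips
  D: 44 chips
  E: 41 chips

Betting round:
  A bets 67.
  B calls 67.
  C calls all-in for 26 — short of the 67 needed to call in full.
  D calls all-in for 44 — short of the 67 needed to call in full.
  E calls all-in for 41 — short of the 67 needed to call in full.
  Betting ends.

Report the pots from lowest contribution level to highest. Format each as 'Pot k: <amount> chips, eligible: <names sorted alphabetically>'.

Pot 1: 130 chips, eligible: A, B, C, D, E
Pot 2: 60 chips, eligible: A, B, D, E
Pot 3: 9 chips, eligible: A, B, D
Pot 4: 46 chips, eligible: A, B

Derivation:
Contributions: A=67, B=67, C=26, D=44, E=41
Pot levels (distinct totals of non-folded players): 26, 41, 44, 67
Layer 1-26: 26 each from A, B, C, D, E = 26*5 = 130 chips; eligible A, B, C, D, E
Layer 27-41: 15 each from A, B, D, E = 15*4 = 60 chips; eligible A, B, D, E
Layer 42-44: 3 each from A, B, D = 3*3 = 9 chips; eligible A, B, D
Layer 45-67: 23 each from A, B = 23*2 = 46 chips; eligible A, B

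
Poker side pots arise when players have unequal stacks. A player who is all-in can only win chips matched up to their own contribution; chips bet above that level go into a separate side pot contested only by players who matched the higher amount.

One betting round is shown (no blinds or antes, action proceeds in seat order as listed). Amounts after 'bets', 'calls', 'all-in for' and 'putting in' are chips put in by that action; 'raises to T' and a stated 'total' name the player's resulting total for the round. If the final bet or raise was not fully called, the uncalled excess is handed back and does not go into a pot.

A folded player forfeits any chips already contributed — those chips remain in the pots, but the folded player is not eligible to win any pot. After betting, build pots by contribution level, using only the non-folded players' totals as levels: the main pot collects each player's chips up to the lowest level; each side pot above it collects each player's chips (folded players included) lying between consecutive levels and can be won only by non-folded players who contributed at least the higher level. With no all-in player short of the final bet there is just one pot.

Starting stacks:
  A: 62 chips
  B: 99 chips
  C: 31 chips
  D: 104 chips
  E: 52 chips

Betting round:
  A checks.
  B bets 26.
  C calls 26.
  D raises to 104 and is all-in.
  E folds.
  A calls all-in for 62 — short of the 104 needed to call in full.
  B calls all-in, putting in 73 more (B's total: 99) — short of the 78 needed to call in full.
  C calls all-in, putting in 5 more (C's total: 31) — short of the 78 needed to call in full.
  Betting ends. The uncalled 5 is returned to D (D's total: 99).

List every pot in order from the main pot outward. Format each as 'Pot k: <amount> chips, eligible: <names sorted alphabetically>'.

Pot 1: 124 chips, eligible: A, B, C, D
Pot 2: 93 chips, eligible: A, B, D
Pot 3: 74 chips, eligible: B, D

Derivation:
Contributions (after 5 returned to D): A=62, B=99, C=31, D=99
Folded: E
Pot levels (distinct totals of non-folded players): 31, 62, 99
Layer 1-31: 31 each from A, B, C, D = 31*4 = 124 chips; eligible A, B, C, D
Layer 32-62: 31 each from A, B, D = 31*3 = 93 chips; eligible A, B, D
Layer 63-99: 37 each from B, D = 37*2 = 74 chips; eligible B, D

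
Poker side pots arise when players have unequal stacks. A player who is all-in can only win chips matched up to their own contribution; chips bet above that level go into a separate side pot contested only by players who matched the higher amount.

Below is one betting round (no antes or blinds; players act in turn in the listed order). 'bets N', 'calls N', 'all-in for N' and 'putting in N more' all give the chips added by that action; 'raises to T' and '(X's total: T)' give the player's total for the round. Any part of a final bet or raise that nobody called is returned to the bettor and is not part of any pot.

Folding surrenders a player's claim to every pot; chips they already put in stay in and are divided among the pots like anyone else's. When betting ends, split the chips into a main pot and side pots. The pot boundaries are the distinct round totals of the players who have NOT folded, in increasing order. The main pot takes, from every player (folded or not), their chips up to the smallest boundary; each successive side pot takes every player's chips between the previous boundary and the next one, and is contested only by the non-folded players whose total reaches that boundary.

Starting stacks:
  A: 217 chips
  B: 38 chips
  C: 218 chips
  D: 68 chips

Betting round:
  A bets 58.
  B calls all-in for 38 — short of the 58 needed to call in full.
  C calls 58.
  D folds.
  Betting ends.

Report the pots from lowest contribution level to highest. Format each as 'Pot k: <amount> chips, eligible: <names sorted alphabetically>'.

Pot 1: 114 chips, eligible: A, B, C
Pot 2: 40 chips, eligible: A, C

Derivation:
Contributions: A=58, B=38, C=58
Folded: D
Pot levels (distinct totals of non-folded players): 38, 58
Layer 1-38: 38 each from A, B, C = 38*3 = 114 chips; eligible A, B, C
Layer 39-58: 20 each from A, C = 20*2 = 40 chips; eligible A, C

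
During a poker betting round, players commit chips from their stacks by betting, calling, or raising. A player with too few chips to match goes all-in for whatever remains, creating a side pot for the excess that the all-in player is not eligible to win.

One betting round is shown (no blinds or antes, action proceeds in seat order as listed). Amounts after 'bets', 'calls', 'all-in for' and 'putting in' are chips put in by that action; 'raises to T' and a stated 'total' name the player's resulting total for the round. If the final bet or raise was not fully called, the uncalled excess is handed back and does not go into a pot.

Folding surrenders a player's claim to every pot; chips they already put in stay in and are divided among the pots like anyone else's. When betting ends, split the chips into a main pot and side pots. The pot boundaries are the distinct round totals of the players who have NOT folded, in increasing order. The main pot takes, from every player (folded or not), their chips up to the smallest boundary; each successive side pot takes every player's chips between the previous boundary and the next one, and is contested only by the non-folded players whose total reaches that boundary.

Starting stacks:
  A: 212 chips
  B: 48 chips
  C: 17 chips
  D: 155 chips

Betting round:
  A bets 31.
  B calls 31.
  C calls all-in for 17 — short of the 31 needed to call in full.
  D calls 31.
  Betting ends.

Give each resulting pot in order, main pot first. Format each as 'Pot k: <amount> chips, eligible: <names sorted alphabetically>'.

Contributions: A=31, B=31, C=17, D=31
Pot levels (distinct totals of non-folded players): 17, 31
Layer 1-17: 17 each from A, B, C, D = 17*4 = 68 chips; eligible A, B, C, D
Layer 18-31: 14 each from A, B, D = 14*3 = 42 chips; eligible A, B, D

Pot 1: 68 chips, eligible: A, B, C, D
Pot 2: 42 chips, eligible: A, B, D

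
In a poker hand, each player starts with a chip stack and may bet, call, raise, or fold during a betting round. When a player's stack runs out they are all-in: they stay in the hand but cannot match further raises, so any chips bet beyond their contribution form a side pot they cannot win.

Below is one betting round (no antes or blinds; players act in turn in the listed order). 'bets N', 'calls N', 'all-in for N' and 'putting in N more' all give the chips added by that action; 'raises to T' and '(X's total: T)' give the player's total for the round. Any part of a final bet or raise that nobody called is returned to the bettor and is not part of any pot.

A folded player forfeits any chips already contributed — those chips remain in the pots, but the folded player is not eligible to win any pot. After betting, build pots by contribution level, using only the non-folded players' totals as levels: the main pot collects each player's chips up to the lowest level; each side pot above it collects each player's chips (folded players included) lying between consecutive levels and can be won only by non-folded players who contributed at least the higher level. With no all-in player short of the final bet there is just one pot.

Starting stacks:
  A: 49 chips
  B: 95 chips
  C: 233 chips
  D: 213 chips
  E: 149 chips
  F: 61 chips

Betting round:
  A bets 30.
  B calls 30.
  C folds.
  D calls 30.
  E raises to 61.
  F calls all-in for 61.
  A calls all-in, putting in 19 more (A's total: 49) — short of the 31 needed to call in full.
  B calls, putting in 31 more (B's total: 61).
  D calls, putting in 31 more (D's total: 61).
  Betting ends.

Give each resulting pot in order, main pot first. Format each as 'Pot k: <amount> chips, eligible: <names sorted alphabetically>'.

Contributions: A=49, B=61, D=61, E=61, F=61
Folded: C
Pot levels (distinct totals of non-folded players): 49, 61
Layer 1-49: 49 each from A, B, D, E, F = 49*5 = 245 chips; eligible A, B, D, E, F
Layer 50-61: 12 each from B, D, E, F = 12*4 = 48 chips; eligible B, D, E, F

Pot 1: 245 chips, eligible: A, B, D, E, F
Pot 2: 48 chips, eligible: B, D, E, F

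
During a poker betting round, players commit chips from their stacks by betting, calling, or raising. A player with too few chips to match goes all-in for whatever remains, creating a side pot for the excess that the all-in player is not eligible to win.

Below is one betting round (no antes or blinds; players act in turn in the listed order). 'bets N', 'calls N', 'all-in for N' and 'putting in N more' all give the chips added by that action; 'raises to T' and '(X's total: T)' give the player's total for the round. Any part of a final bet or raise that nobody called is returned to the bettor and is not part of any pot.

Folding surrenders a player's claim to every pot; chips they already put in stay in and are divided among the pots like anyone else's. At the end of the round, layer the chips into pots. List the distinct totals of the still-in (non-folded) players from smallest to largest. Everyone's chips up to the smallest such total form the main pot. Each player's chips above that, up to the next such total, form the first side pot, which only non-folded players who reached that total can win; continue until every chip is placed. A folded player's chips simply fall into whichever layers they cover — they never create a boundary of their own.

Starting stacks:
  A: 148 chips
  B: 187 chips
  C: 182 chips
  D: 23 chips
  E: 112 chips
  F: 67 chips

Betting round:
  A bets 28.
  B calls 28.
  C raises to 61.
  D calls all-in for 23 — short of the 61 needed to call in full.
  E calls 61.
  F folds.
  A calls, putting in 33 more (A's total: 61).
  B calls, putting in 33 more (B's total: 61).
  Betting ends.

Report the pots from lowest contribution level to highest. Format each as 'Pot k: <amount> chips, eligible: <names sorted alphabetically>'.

Pot 1: 115 chips, eligible: A, B, C, D, E
Pot 2: 152 chips, eligible: A, B, C, E

Derivation:
Contributions: A=61, B=61, C=61, D=23, E=61
Folded: F
Pot levels (distinct totals of non-folded players): 23, 61
Layer 1-23: 23 each from A, B, C, D, E = 23*5 = 115 chips; eligible A, B, C, D, E
Layer 24-61: 38 each from A, B, C, E = 38*4 = 152 chips; eligible A, B, C, E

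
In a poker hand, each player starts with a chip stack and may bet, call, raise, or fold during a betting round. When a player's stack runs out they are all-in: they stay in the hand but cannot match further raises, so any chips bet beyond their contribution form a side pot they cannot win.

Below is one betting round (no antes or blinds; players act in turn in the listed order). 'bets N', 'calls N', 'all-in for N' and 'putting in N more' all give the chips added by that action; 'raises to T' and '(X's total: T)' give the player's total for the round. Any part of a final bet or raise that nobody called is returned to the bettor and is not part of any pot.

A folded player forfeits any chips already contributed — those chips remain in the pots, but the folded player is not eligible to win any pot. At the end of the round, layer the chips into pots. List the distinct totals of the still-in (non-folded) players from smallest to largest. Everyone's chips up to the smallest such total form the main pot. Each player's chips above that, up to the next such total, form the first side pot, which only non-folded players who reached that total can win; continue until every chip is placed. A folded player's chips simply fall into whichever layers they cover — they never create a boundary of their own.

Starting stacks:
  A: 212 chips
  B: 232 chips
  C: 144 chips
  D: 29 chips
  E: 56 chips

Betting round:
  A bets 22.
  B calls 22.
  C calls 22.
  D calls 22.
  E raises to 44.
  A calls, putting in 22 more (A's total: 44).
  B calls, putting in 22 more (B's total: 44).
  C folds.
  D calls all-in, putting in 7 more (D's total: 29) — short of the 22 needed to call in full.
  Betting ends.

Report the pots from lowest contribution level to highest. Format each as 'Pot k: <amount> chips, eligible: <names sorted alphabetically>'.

Contributions: A=44, B=44, C=22, D=29, E=44
Folded: C
Pot levels (distinct totals of non-folded players): 29, 44
Layer 1-29: A 29 + B 29 + C 22 + D 29 + E 29 = 138 chips; eligible A, B, D, E
Layer 30-44: 15 each from A, B, E = 15*3 = 45 chips; eligible A, B, E

Pot 1: 138 chips, eligible: A, B, D, E
Pot 2: 45 chips, eligible: A, B, E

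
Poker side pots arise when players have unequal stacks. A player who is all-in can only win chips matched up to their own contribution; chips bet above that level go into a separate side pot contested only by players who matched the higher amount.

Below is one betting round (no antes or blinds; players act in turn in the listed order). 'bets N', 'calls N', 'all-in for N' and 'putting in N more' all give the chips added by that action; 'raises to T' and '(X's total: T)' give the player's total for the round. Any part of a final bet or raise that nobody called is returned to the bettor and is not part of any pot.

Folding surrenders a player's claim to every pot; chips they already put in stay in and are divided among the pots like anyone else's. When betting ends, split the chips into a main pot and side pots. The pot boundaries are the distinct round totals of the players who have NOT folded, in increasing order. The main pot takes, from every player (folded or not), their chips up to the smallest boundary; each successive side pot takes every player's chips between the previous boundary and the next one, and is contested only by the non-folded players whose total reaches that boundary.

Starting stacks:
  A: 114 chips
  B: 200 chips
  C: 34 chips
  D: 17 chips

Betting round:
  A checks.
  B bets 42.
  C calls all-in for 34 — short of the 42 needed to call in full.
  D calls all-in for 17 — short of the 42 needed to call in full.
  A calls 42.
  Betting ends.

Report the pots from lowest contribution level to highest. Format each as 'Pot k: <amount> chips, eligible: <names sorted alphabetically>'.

Pot 1: 68 chips, eligible: A, B, C, D
Pot 2: 51 chips, eligible: A, B, C
Pot 3: 16 chips, eligible: A, B

Derivation:
Contributions: A=42, B=42, C=34, D=17
Pot levels (distinct totals of non-folded players): 17, 34, 42
Layer 1-17: 17 each from A, B, C, D = 17*4 = 68 chips; eligible A, B, C, D
Layer 18-34: 17 each from A, B, C = 17*3 = 51 chips; eligible A, B, C
Layer 35-42: 8 each from A, B = 8*2 = 16 chips; eligible A, B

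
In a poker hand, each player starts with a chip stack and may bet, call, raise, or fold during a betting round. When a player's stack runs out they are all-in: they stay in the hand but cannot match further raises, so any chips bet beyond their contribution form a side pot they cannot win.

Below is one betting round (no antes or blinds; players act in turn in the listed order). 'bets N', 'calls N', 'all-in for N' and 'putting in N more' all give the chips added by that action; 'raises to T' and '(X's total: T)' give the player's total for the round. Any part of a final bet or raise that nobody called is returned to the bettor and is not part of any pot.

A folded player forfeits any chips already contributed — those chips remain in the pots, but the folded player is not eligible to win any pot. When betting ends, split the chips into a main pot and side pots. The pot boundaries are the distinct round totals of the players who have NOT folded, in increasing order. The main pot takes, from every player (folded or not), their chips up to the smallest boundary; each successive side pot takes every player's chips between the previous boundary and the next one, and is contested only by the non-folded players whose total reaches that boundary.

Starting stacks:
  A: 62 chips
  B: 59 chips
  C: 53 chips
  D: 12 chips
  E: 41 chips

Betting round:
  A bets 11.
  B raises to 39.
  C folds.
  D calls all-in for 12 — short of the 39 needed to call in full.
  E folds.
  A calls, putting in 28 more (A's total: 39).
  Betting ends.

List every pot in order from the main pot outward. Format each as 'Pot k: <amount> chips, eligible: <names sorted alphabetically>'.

Pot 1: 36 chips, eligible: A, B, D
Pot 2: 54 chips, eligible: A, B

Derivation:
Contributions: A=39, B=39, D=12
Folded: C, E
Pot levels (distinct totals of non-folded players): 12, 39
Layer 1-12: 12 each from A, B, D = 12*3 = 36 chips; eligible A, B, D
Layer 13-39: 27 each from A, B = 27*2 = 54 chips; eligible A, B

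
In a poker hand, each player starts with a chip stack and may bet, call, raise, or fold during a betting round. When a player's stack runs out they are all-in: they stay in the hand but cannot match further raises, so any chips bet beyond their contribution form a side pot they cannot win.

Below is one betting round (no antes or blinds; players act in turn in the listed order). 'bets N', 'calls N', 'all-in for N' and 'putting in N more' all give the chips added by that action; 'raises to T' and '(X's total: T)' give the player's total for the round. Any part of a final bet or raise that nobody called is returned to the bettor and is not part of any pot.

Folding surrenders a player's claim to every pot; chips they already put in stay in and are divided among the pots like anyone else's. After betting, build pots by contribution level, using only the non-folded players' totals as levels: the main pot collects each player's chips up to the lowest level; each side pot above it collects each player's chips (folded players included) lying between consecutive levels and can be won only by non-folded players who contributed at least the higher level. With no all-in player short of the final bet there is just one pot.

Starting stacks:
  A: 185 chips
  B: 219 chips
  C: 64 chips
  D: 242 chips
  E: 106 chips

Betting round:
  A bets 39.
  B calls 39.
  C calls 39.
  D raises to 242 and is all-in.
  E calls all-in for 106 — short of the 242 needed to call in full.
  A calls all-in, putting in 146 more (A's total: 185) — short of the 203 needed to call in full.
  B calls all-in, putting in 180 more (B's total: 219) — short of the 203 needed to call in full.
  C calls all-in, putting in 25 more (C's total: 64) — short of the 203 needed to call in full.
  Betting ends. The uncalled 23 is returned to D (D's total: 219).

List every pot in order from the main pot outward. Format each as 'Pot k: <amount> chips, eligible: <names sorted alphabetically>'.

Contributions (after 23 returned to D): A=185, B=219, C=64, D=219, E=106
Pot levels (distinct totals of non-folded players): 64, 106, 185, 219
Layer 1-64: 64 each from A, B, C, D, E = 64*5 = 320 chips; eligible A, B, C, D, E
Layer 65-106: 42 each from A, B, D, E = 42*4 = 168 chips; eligible A, B, D, E
Layer 107-185: 79 each from A, B, D = 79*3 = 237 chips; eligible A, B, D
Layer 186-219: 34 each from B, D = 34*2 = 68 chips; eligible B, D

Pot 1: 320 chips, eligible: A, B, C, D, E
Pot 2: 168 chips, eligible: A, B, D, E
Pot 3: 237 chips, eligible: A, B, D
Pot 4: 68 chips, eligible: B, D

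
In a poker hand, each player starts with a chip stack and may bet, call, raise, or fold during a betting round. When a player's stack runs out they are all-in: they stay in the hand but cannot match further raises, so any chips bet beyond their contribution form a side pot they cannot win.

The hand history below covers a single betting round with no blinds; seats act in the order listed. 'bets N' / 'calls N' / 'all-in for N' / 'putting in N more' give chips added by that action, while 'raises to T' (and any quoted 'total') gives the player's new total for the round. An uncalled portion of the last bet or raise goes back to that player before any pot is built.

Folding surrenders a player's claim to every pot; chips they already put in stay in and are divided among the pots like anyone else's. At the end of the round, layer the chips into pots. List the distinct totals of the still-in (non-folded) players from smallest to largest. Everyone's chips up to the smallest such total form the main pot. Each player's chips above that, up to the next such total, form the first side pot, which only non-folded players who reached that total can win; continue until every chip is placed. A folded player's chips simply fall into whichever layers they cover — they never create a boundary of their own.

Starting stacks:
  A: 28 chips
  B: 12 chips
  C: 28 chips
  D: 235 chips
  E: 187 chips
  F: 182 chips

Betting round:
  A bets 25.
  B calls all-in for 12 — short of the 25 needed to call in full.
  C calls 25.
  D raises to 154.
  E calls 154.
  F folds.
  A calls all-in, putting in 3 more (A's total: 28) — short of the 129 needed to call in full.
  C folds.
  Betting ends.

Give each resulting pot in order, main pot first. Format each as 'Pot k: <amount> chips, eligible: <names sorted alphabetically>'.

Contributions: A=28, B=12, C=25, D=154, E=154
Folded: C, F
Pot levels (distinct totals of non-folded players): 12, 28, 154
Layer 1-12: 12 each from A, B, C, D, E = 12*5 = 60 chips; eligible A, B, D, E
Layer 13-28: A 16 + C 13 + D 16 + E 16 = 61 chips; eligible A, D, E
Layer 29-154: 126 each from D, E = 126*2 = 252 chips; eligible D, E

Pot 1: 60 chips, eligible: A, B, D, E
Pot 2: 61 chips, eligible: A, D, E
Pot 3: 252 chips, eligible: D, E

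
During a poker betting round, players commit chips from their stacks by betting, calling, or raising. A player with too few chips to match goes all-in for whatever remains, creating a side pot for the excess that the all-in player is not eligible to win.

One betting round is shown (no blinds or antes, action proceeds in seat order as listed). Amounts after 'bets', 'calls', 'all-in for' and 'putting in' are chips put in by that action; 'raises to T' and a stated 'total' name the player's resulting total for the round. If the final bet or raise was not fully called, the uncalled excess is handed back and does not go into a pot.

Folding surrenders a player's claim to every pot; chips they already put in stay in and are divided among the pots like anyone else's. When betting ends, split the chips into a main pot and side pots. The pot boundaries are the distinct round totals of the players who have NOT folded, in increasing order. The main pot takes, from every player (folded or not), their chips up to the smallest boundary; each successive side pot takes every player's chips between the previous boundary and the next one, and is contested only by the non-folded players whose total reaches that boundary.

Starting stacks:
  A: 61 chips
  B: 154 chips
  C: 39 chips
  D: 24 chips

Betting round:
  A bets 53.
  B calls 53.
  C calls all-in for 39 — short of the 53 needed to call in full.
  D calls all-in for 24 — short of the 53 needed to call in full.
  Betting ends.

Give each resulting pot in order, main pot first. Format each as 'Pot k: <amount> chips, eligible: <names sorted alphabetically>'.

Pot 1: 96 chips, eligible: A, B, C, D
Pot 2: 45 chips, eligible: A, B, C
Pot 3: 28 chips, eligible: A, B

Derivation:
Contributions: A=53, B=53, C=39, D=24
Pot levels (distinct totals of non-folded players): 24, 39, 53
Layer 1-24: 24 each from A, B, C, D = 24*4 = 96 chips; eligible A, B, C, D
Layer 25-39: 15 each from A, B, C = 15*3 = 45 chips; eligible A, B, C
Layer 40-53: 14 each from A, B = 14*2 = 28 chips; eligible A, B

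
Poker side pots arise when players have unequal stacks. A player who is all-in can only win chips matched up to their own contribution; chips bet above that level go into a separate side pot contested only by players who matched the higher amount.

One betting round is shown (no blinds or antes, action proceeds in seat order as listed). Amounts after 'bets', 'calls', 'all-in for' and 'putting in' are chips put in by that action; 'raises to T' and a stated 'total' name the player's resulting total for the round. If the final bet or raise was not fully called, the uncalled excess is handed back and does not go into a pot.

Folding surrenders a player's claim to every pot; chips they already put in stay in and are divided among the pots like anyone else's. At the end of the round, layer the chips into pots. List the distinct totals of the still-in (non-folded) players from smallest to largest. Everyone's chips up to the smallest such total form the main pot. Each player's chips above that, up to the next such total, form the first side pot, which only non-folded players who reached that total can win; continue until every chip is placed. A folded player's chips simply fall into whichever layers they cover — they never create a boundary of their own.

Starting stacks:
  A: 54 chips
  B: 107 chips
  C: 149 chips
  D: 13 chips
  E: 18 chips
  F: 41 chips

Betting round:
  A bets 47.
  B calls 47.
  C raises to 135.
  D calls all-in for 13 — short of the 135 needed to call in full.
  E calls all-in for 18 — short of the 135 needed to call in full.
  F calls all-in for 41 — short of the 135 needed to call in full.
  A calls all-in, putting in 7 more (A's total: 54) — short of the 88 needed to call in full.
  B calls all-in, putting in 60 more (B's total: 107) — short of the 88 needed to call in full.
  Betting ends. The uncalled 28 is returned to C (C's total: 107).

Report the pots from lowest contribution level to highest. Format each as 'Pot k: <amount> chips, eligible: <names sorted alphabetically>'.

Pot 1: 78 chips, eligible: A, B, C, D, E, F
Pot 2: 25 chips, eligible: A, B, C, E, F
Pot 3: 92 chips, eligible: A, B, C, F
Pot 4: 39 chips, eligible: A, B, C
Pot 5: 106 chips, eligible: B, C

Derivation:
Contributions (after 28 returned to C): A=54, B=107, C=107, D=13, E=18, F=41
Pot levels (distinct totals of non-folded players): 13, 18, 41, 54, 107
Layer 1-13: 13 each from A, B, C, D, E, F = 13*6 = 78 chips; eligible A, B, C, D, E, F
Layer 14-18: 5 each from A, B, C, E, F = 5*5 = 25 chips; eligible A, B, C, E, F
Layer 19-41: 23 each from A, B, C, F = 23*4 = 92 chips; eligible A, B, C, F
Layer 42-54: 13 each from A, B, C = 13*3 = 39 chips; eligible A, B, C
Layer 55-107: 53 each from B, C = 53*2 = 106 chips; eligible B, C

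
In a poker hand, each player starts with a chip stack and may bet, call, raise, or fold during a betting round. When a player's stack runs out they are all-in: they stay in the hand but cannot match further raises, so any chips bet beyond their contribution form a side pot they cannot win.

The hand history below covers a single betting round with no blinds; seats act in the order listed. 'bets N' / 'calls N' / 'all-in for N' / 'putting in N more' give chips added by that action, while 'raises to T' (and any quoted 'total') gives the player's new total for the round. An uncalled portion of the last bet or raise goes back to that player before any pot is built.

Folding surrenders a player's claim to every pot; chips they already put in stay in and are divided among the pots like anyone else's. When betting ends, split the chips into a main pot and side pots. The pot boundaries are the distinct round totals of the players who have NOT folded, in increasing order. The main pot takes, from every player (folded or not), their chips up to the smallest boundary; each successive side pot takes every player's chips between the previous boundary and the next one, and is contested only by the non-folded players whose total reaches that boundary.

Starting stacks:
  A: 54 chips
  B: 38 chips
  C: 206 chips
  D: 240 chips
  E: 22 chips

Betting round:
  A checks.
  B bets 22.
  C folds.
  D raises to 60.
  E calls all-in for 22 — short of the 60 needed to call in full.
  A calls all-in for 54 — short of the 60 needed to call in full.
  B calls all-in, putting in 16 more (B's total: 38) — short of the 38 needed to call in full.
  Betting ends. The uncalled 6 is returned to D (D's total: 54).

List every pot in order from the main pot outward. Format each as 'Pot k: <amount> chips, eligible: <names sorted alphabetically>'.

Pot 1: 88 chips, eligible: A, B, D, E
Pot 2: 48 chips, eligible: A, B, D
Pot 3: 32 chips, eligible: A, D

Derivation:
Contributions (after 6 returned to D): A=54, B=38, D=54, E=22
Folded: C
Pot levels (distinct totals of non-folded players): 22, 38, 54
Layer 1-22: 22 each from A, B, D, E = 22*4 = 88 chips; eligible A, B, D, E
Layer 23-38: 16 each from A, B, D = 16*3 = 48 chips; eligible A, B, D
Layer 39-54: 16 each from A, D = 16*2 = 32 chips; eligible A, D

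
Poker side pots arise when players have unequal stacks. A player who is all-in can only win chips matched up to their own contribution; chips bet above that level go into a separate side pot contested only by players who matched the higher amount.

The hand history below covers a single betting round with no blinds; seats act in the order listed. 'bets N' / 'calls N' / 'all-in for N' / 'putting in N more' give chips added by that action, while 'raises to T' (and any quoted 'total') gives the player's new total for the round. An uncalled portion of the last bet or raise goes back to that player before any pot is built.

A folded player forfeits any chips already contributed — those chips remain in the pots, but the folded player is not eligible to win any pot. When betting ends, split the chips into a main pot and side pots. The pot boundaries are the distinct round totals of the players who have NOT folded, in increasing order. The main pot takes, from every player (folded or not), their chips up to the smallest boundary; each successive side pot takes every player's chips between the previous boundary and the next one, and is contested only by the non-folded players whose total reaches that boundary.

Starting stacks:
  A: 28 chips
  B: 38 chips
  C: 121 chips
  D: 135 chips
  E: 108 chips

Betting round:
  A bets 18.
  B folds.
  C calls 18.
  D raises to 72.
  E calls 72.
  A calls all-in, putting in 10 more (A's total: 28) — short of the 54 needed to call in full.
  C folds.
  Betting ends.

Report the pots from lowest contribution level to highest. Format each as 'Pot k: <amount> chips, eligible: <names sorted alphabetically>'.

Pot 1: 102 chips, eligible: A, D, E
Pot 2: 88 chips, eligible: D, E

Derivation:
Contributions: A=28, C=18, D=72, E=72
Folded: B, C
Pot levels (distinct totals of non-folded players): 28, 72
Layer 1-28: A 28 + C 18 + D 28 + E 28 = 102 chips; eligible A, D, E
Layer 29-72: 44 each from D, E = 44*2 = 88 chips; eligible D, E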